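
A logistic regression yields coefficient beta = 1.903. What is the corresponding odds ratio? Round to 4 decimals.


exp(1.903) = 6.7060.
So the odds ratio is 6.7060.

6.7060


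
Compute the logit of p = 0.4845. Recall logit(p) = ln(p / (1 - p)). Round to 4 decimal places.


Compute the odds: 0.4845/0.5155 = 0.9399.
Take the natural log: ln(0.9399) = -0.0620.

-0.0620


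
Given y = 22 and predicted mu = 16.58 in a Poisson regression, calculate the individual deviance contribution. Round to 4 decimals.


First: ln(22/16.58) = 0.282845.
Then: 22 * 0.282845 = 6.222590.
y - mu = 22 - 16.58 = 5.42.
D = 2(6.222590 - 5.42) = 1.605180, which rounds to 1.6052.

1.6052


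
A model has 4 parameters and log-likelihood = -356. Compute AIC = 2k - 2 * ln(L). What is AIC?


AIC = 2*4 - 2*(-356).
= 8 + 712 = 720.

720


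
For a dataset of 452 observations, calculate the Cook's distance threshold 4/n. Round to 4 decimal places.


The threshold is 4/n.
4/452 = 0.0088.

0.0088


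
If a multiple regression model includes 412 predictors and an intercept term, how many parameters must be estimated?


Total coefficients = number of predictors + 1 (for the intercept).
= 412 + 1 = 413.

413


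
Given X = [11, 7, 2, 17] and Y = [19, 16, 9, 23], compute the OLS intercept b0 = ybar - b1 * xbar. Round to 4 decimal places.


Compute b1 = 0.9130 from the OLS formula.
With xbar = 9.2500 and ybar = 16.7500, the intercept is:
b0 = 16.7500 - 0.9130 * 9.2500 = 8.3043.

8.3043


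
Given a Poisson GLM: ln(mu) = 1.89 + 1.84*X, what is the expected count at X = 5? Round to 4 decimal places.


eta = 1.89 + 1.84 * 5 = 11.0900.
mu = exp(11.0900) = 65512.7461.

65512.7461


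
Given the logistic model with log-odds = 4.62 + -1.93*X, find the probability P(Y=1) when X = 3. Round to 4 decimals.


z = 4.62 + -1.93 * 3 = -1.1700.
Sigmoid: P = 1 / (1 + exp(1.1700)) = 0.2369.

0.2369


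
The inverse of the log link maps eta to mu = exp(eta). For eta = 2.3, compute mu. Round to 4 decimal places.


mu = exp(eta) = exp(2.3).
= 9.9742.

9.9742


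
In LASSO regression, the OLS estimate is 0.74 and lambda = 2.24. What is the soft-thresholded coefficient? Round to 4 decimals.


|beta_OLS| = 0.74.
lambda = 2.24.
Since |beta| <= lambda, the coefficient is set to 0.
Result = 0.0000.

0.0000


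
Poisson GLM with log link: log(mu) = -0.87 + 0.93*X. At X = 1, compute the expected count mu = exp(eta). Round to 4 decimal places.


Linear predictor: eta = -0.87 + (0.93)(1) = 0.0600.
Expected count: mu = exp(0.0600) = 1.0618.

1.0618


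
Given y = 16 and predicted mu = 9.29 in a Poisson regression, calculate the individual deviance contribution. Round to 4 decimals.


y/mu = 16/9.29 = 1.722282 (approx.), and ln(16/9.29) = 0.543650.
y * ln(y/mu) = 16 * 0.543650 = 8.698400.
y - mu = 6.71.
D = 2 * (8.698400 - 6.71) = 3.976800, which rounds to 3.9768.

3.9768


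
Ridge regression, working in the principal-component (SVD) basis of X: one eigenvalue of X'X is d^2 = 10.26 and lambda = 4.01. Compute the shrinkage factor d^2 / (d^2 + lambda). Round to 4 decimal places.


d^2 + lambda = 10.26 + 4.01 = 14.2700.
Shrinkage factor = 10.26/14.2700 = 0.7190.

0.7190


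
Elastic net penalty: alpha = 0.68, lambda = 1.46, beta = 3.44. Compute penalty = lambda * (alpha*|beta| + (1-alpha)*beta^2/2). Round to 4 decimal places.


Compute:
L1 = 0.68 * 3.44 = 2.3392.
L2 = 0.32 * 3.44^2 / 2 = 1.8934.
Penalty = 1.46 * (2.3392 + 1.8934) = 6.1796.

6.1796


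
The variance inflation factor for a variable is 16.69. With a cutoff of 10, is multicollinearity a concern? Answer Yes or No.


Compare VIF = 16.69 to the threshold of 10.
16.69 >= 10, so the answer is Yes.

Yes


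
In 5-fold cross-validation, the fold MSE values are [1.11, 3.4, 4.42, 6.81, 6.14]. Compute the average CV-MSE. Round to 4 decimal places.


Sum of fold MSEs = 21.8800.
Average = 21.8800 / 5 = 4.3760.

4.3760


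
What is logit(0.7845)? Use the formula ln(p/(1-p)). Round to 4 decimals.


Compute the odds: 0.7845/0.2155 = 3.6404.
Take the natural log: ln(3.6404) = 1.2921.

1.2921


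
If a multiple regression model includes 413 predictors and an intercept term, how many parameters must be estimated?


Each predictor gets one coefficient, plus one intercept.
Total parameters = 413 + 1 = 414.

414


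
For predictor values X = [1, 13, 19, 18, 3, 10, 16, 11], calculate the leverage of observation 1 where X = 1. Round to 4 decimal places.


n = 8, xbar = 11.3750.
SXX = sum((xi - xbar)^2) = 305.8750.
h = 1/8 + (1 - 11.3750)^2 / 305.8750 = 0.4769.

0.4769


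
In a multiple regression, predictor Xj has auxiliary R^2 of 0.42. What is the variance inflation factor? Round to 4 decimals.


Using VIF = 1/(1 - R^2_j):
1 - 0.42 = 0.58.
VIF = 1.7241.

1.7241


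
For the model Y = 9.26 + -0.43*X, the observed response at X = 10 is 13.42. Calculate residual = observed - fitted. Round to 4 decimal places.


Compute yhat = 9.26 + (-0.43)(10) = 4.9600.
Residual = actual - predicted = 13.42 - 4.9600 = 8.4600.

8.4600


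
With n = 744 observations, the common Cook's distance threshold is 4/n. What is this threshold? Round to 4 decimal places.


Using the rule of thumb:
Threshold = 4 / 744 = 0.0054.

0.0054


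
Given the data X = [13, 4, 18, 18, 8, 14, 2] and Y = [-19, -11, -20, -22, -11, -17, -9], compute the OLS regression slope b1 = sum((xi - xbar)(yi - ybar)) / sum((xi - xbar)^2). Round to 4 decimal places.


The sample means are xbar = 11.0000 and ybar = -15.5714.
Compute S_xx = 250.0000 and S_xy = -192.0000.
Slope b1 = S_xy / S_xx = -192.0000 / 250.0000 = -0.7680.

-0.7680


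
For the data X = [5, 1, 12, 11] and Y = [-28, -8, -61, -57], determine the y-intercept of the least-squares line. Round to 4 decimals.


Compute b1 = -4.8359 from the OLS formula.
With xbar = 7.2500 and ybar = -38.5000, the intercept is:
b0 = -38.5000 - -4.8359 * 7.2500 = -3.4396.

-3.4396


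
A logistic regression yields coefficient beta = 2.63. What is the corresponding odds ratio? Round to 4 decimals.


The odds ratio is computed as:
OR = e^(2.63) = 13.8738.

13.8738


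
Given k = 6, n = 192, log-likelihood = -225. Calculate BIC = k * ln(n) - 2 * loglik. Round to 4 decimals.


ln(192) = 5.257495.
k * ln(n) = 6 * 5.257495 = 31.544970.
-2L = 450.
BIC = 31.544970 + 450 = 481.544970, which rounds to 481.5450.

481.5450


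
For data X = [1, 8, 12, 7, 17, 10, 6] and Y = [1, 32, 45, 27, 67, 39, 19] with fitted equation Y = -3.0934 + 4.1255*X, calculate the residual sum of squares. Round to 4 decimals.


Predicted values from Y = -3.0934 + 4.1255*X.
Residuals: [-0.0321, 2.0894, -1.4126, 1.2149, -0.0401, 0.8384, -2.6596].
SSres = 15.6160.

15.6160


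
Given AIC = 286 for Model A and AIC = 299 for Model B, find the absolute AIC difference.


Compute |286 - 299| = 13.
Model A has the smaller AIC.

13


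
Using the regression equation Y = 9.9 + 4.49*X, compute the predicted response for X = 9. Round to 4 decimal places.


Predicted value:
Y = 9.9 + (4.49)(9) = 9.9 + 40.4100 = 50.3100.

50.3100


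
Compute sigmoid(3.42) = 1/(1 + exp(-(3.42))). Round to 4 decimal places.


First, exp(-3.4200) = 0.0327.
Then sigma(z) = 1/(1 + 0.0327) = 0.9683.

0.9683


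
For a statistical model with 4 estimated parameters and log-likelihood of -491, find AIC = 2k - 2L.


Compute:
2k = 2*4 = 8.
-2*loglik = -2*(-491) = 982.
AIC = 8 + 982 = 990.

990


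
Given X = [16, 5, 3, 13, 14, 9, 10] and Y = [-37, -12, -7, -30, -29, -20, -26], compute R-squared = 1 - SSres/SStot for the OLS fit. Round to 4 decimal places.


Fit the OLS line: b0 = -1.0147, b1 = -2.1985.
SSres = 18.6397.
SStot = 676.0000.
R^2 = 1 - 18.6397/676.0000 = 0.9724.

0.9724


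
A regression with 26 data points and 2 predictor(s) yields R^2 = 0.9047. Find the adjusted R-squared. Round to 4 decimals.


Adjusted R^2 = 1 - (1 - R^2) * (n-1)/(n-p-1).
(1 - R^2) = 0.0953.
(n-1)/(n-p-1) = 25/23.
(1 - R^2) * (n-1) = 0.0953 * 25 = 2.3825.
Divide by (n-p-1): 2.3825 / 23 = 0.1036.
Adj R^2 = 1 - 0.1036 = 0.8964.

0.8964


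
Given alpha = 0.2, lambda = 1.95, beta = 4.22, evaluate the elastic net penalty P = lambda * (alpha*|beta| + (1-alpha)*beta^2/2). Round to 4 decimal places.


Compute:
L1 = 0.2 * 4.22 = 0.8440.
L2 = 0.8 * 4.22^2 / 2 = 7.1234.
Penalty = 1.95 * (0.8440 + 7.1234) = 15.5364.

15.5364


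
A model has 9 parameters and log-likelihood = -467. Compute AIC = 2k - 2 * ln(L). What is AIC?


AIC = 2*9 - 2*(-467).
= 18 + 934 = 952.

952


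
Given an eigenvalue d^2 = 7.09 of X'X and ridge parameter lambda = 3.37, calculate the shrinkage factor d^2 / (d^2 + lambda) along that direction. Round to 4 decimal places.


Denominator = d^2 + lambda = 7.09 + 3.37 = 10.4600.
Shrinkage = 7.09 / 10.4600 = 0.6778.

0.6778


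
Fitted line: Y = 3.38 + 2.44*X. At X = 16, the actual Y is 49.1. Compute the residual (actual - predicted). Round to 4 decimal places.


Predicted = 3.38 + 2.44 * 16 = 42.4200.
Residual = 49.1 - 42.4200 = 6.6800.

6.6800


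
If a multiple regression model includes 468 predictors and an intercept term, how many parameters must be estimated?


Including the intercept, the model has 468 predictor coefficients + 1 intercept.
Total = 469.

469


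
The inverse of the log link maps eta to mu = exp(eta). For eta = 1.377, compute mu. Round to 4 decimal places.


The inverse log link gives:
mu = exp(1.377) = 3.9630.

3.9630


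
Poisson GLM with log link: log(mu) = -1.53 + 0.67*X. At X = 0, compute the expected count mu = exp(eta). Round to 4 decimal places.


Linear predictor: eta = -1.53 + (0.67)(0) = -1.5300.
Expected count: mu = exp(-1.5300) = 0.2165.

0.2165


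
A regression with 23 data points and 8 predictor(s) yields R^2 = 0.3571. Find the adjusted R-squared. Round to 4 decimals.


Using the formula:
(1 - 0.3571) = 0.6429.
Multiply by 22/14: 0.6429 * 22 = 14.1438, then 14.1438 / 14 = 1.0103.
Adj R^2 = 1 - 1.0103 = -0.0103.

-0.0103


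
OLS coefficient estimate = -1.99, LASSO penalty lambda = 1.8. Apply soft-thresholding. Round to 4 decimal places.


|beta_OLS| = 1.99.
lambda = 1.8.
Since |beta| > lambda, coefficient = sign(beta)*(|beta| - lambda) = -0.1900.
Result = -0.1900.

-0.1900


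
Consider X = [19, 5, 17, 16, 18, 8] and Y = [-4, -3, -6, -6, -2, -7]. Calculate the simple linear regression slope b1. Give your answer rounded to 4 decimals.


Calculate xbar = 13.8333, ybar = -4.6667.
S_xx = 170.8333, S_xy = 6.3333.
Using b1 = S_xy / S_xx = 6.3333 / 170.8333, we get b1 = 0.0371.

0.0371


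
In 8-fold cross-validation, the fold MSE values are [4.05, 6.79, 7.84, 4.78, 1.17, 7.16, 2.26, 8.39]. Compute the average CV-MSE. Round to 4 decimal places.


Add all fold MSEs: 42.4400.
Divide by k = 8: 42.4400/8 = 5.3050.

5.3050


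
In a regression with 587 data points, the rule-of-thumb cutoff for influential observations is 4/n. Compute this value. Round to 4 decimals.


The threshold is 4/n.
4/587 = 0.0068.

0.0068


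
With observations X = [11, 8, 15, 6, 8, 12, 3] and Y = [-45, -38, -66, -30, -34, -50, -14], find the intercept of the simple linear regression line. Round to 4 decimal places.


Compute b1 = -4.0625 from the OLS formula.
With xbar = 9.0000 and ybar = -39.5714, the intercept is:
b0 = -39.5714 - -4.0625 * 9.0000 = -3.0089.

-3.0089


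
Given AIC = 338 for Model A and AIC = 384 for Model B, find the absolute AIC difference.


Compute |338 - 384| = 46.
Model A has the smaller AIC.

46


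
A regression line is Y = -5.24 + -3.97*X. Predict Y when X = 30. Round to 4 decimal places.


Predicted value:
Y = -5.24 + (-3.97)(30) = -5.24 + -119.1000 = -124.3400.

-124.3400


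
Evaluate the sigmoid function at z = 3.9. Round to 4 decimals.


First, exp(-3.9000) = 0.0202.
Then sigma(z) = 1/(1 + 0.0202) = 0.9802.

0.9802


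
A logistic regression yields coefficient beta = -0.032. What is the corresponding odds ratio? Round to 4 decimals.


exp(-0.032) = 0.9685.
So the odds ratio is 0.9685.

0.9685


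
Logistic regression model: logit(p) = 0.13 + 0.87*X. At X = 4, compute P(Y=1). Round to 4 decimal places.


Compute z = 0.13 + (0.87)(4) = 3.6100.
exp(-z) = 0.0271.
P = 1/(1 + 0.0271) = 0.9737.

0.9737


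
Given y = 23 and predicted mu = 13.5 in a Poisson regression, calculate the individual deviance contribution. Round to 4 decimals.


Compute y*ln(y/mu) = 23*ln(23/13.5) = 23*0.532805 = 12.254515.
y - mu = 9.5.
D = 2*(12.254515 - (9.5)) = 5.509030, which rounds to 5.5090.

5.5090


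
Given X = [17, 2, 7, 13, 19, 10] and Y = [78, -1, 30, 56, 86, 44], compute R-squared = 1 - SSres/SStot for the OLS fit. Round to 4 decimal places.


The fitted line is Y = -8.3212 + 5.0430*X.
SSres = 24.4603, SStot = 5144.8333.
R^2 = 1 - SSres/SStot = 0.9952.

0.9952


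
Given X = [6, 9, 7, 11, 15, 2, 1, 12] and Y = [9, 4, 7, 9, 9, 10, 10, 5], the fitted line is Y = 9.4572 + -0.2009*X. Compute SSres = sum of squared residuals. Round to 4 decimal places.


Compute predicted values, then residuals = yi - yhat_i.
Residuals: [0.7482, -3.6491, -1.0509, 1.7527, 2.5563, 0.9446, 0.7437, -2.0464].
SSres = sum(residual^2) = 30.2199.

30.2199


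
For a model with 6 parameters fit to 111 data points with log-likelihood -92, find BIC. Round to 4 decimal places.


ln(111) = 4.709530.
k * ln(n) = 6 * 4.709530 = 28.257180.
-2L = 184.
BIC = 28.257180 + 184 = 212.257180, which rounds to 212.2572.

212.2572


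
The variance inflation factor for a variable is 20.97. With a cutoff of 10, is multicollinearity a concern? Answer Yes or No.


Check: VIF = 20.97 vs threshold = 10.
Since 20.97 >= 10, the answer is Yes.

Yes


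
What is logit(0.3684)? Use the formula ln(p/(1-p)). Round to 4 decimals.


1 - p = 0.6316.
p/(1-p) = 0.5833.
logit = ln(0.5833) = -0.5391.

-0.5391


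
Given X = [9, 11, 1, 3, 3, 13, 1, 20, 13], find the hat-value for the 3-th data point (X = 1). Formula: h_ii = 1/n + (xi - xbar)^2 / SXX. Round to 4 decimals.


Mean of X: xbar = 8.2222.
SXX = 351.5556.
For X = 1: h = 1/9 + (1 - 8.2222)^2/351.5556 = 0.2595.

0.2595


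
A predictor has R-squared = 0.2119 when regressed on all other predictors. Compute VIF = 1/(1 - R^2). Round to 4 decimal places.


Denominator: 1 - 0.2119 = 0.7881.
VIF = 1 / 0.7881 = 1.2689.

1.2689


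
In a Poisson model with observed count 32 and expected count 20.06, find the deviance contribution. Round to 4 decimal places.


y/mu = 32/20.06 = 1.595214 (approx.), and ln(32/20.06) = 0.467008.
y * ln(y/mu) = 32 * 0.467008 = 14.944256.
y - mu = 11.94.
D = 2 * (14.944256 - 11.94) = 6.008512, which rounds to 6.0085.

6.0085


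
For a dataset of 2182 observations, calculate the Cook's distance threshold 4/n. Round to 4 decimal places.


Cook's distance cutoff = 4/n = 4/2182.
= 0.0018.

0.0018


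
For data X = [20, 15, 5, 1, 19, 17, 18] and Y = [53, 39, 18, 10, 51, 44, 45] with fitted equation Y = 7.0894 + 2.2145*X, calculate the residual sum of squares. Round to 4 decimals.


For each point, residual = actual - predicted.
Residuals: [1.6206, -1.3069, -0.1619, 0.6961, 1.8351, -0.7359, -1.9504].
Sum of squared residuals = 12.5583.

12.5583


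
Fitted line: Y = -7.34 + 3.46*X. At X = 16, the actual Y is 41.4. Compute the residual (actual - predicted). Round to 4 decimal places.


Compute yhat = -7.34 + (3.46)(16) = 48.0200.
Residual = actual - predicted = 41.4 - 48.0200 = -6.6200.

-6.6200


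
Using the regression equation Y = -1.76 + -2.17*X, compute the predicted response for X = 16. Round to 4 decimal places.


Plug X = 16 into Y = -1.76 + -2.17*X:
Y = -1.76 + -34.7200 = -36.4800.

-36.4800


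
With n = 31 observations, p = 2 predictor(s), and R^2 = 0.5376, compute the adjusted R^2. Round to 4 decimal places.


Adjusted R^2 = 1 - (1 - R^2) * (n-1)/(n-p-1).
(1 - R^2) = 0.4624.
(n-1)/(n-p-1) = 30/28.
(1 - R^2) * (n-1) = 0.4624 * 30 = 13.8720.
Divide by (n-p-1): 13.8720 / 28 = 0.4954.
Adj R^2 = 1 - 0.4954 = 0.5046.

0.5046


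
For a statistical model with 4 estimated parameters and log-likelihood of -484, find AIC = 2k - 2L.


AIC = 2k - 2*loglik = 2(4) - 2(-484).
= 8 + 968 = 976.

976


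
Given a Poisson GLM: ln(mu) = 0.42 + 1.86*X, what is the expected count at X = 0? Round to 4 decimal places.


Compute eta = 0.42 + 1.86 * 0 = 0.4200.
Apply inverse link: mu = e^0.4200 = 1.5220.

1.5220


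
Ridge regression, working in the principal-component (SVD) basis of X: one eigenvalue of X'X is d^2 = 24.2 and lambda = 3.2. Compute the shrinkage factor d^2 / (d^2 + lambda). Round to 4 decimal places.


Compute the denominator: 24.2 + 3.2 = 27.4000.
Shrinkage factor = 24.2 / 27.4000 = 0.8832.

0.8832


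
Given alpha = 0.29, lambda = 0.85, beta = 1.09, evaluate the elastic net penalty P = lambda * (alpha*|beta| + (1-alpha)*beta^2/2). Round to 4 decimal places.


L1 component = 0.29 * |1.09| = 0.3161.
L2 component = 0.71 * 1.09^2 / 2 = 0.4218.
Penalty = 0.85 * (0.3161 + 0.4218) = 0.85 * 0.7379 = 0.6272.

0.6272


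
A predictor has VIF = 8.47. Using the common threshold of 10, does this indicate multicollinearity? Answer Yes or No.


The threshold is 10.
VIF = 8.47 is < 10.
Multicollinearity indication: No.

No


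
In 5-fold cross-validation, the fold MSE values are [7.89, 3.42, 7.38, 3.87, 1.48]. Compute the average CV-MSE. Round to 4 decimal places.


Add all fold MSEs: 24.0400.
Divide by k = 5: 24.0400/5 = 4.8080.

4.8080


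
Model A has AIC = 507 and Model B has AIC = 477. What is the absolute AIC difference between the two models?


Absolute difference = |507 - 477| = 30.
The model with lower AIC (B) is preferred.

30


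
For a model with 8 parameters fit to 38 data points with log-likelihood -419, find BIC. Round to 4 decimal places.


ln(38) = 3.637586.
k * ln(n) = 8 * 3.637586 = 29.100688.
-2L = 838.
BIC = 29.100688 + 838 = 867.100688, which rounds to 867.1007.

867.1007


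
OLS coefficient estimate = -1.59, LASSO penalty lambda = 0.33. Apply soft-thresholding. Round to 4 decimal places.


Check: |-1.59| = 1.59 vs lambda = 0.33.
Since |beta| > lambda, coefficient = sign(beta)*(|beta| - lambda) = -1.2600.
Soft-thresholded coefficient = -1.2600.

-1.2600


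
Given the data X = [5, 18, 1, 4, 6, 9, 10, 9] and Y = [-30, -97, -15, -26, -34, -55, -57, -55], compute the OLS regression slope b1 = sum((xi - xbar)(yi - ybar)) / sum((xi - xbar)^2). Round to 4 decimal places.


Calculate xbar = 7.7500, ybar = -46.1250.
S_xx = 183.5000, S_xy = -919.2500.
Using b1 = S_xy / S_xx = -919.2500 / 183.5000, we get b1 = -5.0095.

-5.0095


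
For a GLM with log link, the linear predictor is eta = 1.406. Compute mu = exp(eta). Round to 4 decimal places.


mu = exp(eta) = exp(1.406).
= 4.0796.

4.0796


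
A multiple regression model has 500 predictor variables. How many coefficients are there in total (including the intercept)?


Including the intercept, the model has 500 predictor coefficients + 1 intercept.
Total = 501.

501


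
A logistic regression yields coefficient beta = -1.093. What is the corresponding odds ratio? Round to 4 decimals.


The odds ratio is computed as:
OR = e^(-1.093) = 0.3352.

0.3352


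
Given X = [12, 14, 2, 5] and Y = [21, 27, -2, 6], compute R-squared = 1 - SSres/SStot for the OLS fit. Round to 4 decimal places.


The fitted line is Y = -6.3566 + 2.3463*X.
SSres = 1.4005, SStot = 534.0000.
R^2 = 1 - SSres/SStot = 0.9974.

0.9974


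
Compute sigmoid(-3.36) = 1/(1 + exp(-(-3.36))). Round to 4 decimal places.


exp(3.3600) = 28.7892.
1 + exp(-z) = 29.7892.
sigmoid = 1/29.7892 = 0.0336.

0.0336


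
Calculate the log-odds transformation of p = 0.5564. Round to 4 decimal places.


Compute the odds: 0.5564/0.4436 = 1.2543.
Take the natural log: ln(1.2543) = 0.2266.

0.2266


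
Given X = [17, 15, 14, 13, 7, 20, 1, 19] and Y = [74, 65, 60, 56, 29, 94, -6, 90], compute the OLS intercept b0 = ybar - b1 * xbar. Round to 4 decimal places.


The slope is b1 = 5.1366.
Sample means are xbar = 13.2500 and ybar = 57.7500.
Intercept: b0 = 57.7500 - (5.1366)(13.2500) = -10.3100.

-10.3100


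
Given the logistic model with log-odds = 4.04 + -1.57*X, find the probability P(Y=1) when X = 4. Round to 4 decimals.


Compute z = 4.04 + (-1.57)(4) = -2.2400.
exp(-z) = 9.3933.
P = 1/(1 + 9.3933) = 0.0962.

0.0962


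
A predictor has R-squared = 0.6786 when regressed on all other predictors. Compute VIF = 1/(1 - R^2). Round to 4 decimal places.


Using VIF = 1/(1 - R^2_j):
1 - 0.6786 = 0.3214.
VIF = 3.1114.

3.1114


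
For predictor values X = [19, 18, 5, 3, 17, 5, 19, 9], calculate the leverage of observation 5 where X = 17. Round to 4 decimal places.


Mean of X: xbar = 11.8750.
SXX = 346.8750.
For X = 17: h = 1/8 + (17 - 11.8750)^2/346.8750 = 0.2007.

0.2007


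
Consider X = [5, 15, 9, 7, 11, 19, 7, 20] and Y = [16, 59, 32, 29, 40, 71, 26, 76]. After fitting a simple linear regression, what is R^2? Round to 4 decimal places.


After computing the OLS fit (b0=-1.3768, b1=3.8711):
SSres = 25.0571, SStot = 3469.8750.
R^2 = 1 - 25.0571/3469.8750 = 0.9928.

0.9928


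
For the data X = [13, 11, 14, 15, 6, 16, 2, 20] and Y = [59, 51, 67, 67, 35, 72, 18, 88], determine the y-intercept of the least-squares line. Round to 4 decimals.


Compute b1 = 3.8457 from the OLS formula.
With xbar = 12.1250 and ybar = 57.1250, the intercept is:
b0 = 57.1250 - 3.8457 * 12.1250 = 10.4959.

10.4959


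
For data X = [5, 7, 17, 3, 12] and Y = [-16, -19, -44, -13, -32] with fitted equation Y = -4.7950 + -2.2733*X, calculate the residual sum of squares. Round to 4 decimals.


For each point, residual = actual - predicted.
Residuals: [0.1615, 1.7081, -0.5589, -1.3851, 0.0746].
Sum of squared residuals = 5.1801.

5.1801


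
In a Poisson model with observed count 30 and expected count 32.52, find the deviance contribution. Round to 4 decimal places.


Compute y*ln(y/mu) = 30*ln(30/32.52) = 30*-0.080658 = -2.419740.
y - mu = -2.52.
D = 2*(-2.419740 - (-2.52)) = 0.200520, which rounds to 0.2005.

0.2005


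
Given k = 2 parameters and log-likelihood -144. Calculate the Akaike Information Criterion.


Compute:
2k = 2*2 = 4.
-2*loglik = -2*(-144) = 288.
AIC = 4 + 288 = 292.

292


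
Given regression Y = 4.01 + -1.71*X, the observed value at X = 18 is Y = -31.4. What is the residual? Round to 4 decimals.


Fitted value at X = 18 is yhat = 4.01 + -1.71*18 = -26.7700.
Residual = -31.4 - -26.7700 = -4.6300.

-4.6300


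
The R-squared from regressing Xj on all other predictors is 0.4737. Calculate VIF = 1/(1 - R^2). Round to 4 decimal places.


VIF = 1 / (1 - 0.4737).
= 1 / 0.5263 = 1.9001.

1.9001


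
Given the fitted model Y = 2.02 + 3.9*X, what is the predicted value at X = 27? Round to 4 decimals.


Substitute X = 27 into the equation:
Y = 2.02 + 3.9 * 27 = 2.02 + 105.3000 = 107.3200.

107.3200


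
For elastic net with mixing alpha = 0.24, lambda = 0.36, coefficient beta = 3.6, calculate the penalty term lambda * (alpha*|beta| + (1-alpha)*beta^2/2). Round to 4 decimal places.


Compute:
L1 = 0.24 * 3.6 = 0.8640.
L2 = 0.76 * 3.6^2 / 2 = 4.9248.
Penalty = 0.36 * (0.8640 + 4.9248) = 2.0840.

2.0840


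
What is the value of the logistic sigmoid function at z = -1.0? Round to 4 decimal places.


First, exp(1.0000) = 2.7183.
Then sigma(z) = 1/(1 + 2.7183) = 0.2689.

0.2689


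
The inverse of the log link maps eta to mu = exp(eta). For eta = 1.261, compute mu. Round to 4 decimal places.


mu = exp(eta) = exp(1.261).
= 3.5289.

3.5289


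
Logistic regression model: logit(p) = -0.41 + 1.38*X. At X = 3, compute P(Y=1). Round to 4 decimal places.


Linear predictor: z = -0.41 + 1.38 * 3 = 3.7300.
P = 1/(1 + exp(-3.7300)) = 1/(1 + 0.0240) = 0.9766.

0.9766


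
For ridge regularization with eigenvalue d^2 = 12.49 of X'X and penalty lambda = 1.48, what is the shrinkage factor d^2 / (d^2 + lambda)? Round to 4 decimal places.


Denominator = d^2 + lambda = 12.49 + 1.48 = 13.9700.
Shrinkage = 12.49 / 13.9700 = 0.8941.

0.8941


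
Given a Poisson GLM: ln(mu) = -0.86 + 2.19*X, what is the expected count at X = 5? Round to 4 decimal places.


Linear predictor: eta = -0.86 + (2.19)(5) = 10.0900.
Expected count: mu = exp(10.0900) = 24100.7924.

24100.7924


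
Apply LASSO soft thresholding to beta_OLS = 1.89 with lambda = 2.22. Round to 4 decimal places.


Check: |1.89| = 1.89 vs lambda = 2.22.
Since |beta| <= lambda, the coefficient is set to 0.
Soft-thresholded coefficient = 0.0000.

0.0000


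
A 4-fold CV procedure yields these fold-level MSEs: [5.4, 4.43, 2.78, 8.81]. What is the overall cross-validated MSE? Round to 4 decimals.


Sum of fold MSEs = 21.4200.
Average = 21.4200 / 4 = 5.3550.

5.3550


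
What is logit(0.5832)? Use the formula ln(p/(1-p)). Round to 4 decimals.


The odds are p/(1-p) = 0.5832 / 0.4168 = 1.3992.
logit(p) = ln(1.3992) = 0.3359.

0.3359


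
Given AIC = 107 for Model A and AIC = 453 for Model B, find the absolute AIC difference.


|AIC_A - AIC_B| = |107 - 453| = 346.
Model A is preferred (lower AIC).

346


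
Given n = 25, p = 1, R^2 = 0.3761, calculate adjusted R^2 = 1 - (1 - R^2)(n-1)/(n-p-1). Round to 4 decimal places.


Using the formula:
(1 - 0.3761) = 0.6239.
Multiply by 24/23: 0.6239 * 24 = 14.9736, then 14.9736 / 23 = 0.6510.
Adj R^2 = 1 - 0.6510 = 0.3490.

0.3490


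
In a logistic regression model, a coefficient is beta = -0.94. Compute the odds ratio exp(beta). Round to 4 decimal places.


Odds ratio = exp(beta) = exp(-0.94).
= 0.3906.

0.3906


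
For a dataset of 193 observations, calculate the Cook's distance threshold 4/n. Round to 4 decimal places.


Using the rule of thumb:
Threshold = 4 / 193 = 0.0207.

0.0207


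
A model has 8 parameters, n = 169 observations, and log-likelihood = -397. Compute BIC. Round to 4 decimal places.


ln(169) = 5.129899.
k * ln(n) = 8 * 5.129899 = 41.039192.
-2L = 794.
BIC = 41.039192 + 794 = 835.039192, which rounds to 835.0392.

835.0392


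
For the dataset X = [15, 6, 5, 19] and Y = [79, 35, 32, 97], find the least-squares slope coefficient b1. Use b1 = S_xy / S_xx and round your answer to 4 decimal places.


First compute the means: xbar = 11.2500, ybar = 60.7500.
Then S_xx = sum((xi - xbar)^2) = 140.7500.
S_xy = sum((xi - xbar)(yi - ybar)) = 664.2500.
b1 = S_xy / S_xx = 664.2500 / 140.7500 = 4.7194.

4.7194


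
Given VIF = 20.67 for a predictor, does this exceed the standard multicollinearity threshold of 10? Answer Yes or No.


The threshold is 10.
VIF = 20.67 is >= 10.
Multicollinearity indication: Yes.

Yes


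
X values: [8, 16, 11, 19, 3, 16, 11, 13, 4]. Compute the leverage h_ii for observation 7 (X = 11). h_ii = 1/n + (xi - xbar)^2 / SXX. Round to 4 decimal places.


Mean of X: xbar = 11.2222.
SXX = 239.5556.
For X = 11: h = 1/9 + (11 - 11.2222)^2/239.5556 = 0.1113.

0.1113


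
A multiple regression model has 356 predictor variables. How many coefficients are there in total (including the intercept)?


Total coefficients = number of predictors + 1 (for the intercept).
= 356 + 1 = 357.

357


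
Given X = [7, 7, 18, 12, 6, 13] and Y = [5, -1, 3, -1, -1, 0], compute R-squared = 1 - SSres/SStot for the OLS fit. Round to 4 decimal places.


The fitted line is Y = -0.2694 + 0.1050*X.
SSres = 31.6256, SStot = 32.8333.
R^2 = 1 - SSres/SStot = 0.0368.

0.0368


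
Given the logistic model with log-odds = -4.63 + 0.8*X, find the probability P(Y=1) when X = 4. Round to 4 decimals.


z = -4.63 + 0.8 * 4 = -1.4300.
Sigmoid: P = 1 / (1 + exp(1.4300)) = 0.1931.

0.1931


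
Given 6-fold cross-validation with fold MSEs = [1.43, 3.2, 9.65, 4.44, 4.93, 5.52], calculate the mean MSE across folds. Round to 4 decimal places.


Sum of fold MSEs = 29.1700.
Average = 29.1700 / 6 = 4.8617.

4.8617


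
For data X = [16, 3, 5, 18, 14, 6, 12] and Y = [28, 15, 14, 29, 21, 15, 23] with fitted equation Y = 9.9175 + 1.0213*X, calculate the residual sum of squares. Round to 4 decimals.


For each point, residual = actual - predicted.
Residuals: [1.7417, 2.0186, -1.0240, 0.6991, -3.2157, -1.0453, 0.8269].
Sum of squared residuals = 20.7627.

20.7627


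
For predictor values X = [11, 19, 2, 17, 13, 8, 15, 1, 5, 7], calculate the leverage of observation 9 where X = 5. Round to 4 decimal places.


n = 10, xbar = 9.8000.
SXX = sum((xi - xbar)^2) = 347.6000.
h = 1/10 + (5 - 9.8000)^2 / 347.6000 = 0.1663.

0.1663


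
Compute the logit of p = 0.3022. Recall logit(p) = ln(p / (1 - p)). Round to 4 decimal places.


Compute the odds: 0.3022/0.6978 = 0.4331.
Take the natural log: ln(0.4331) = -0.8368.

-0.8368


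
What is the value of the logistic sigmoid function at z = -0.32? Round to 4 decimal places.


First, exp(0.3200) = 1.3771.
Then sigma(z) = 1/(1 + 1.3771) = 0.4207.

0.4207


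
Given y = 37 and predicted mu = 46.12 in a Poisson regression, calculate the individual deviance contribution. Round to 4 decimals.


First: ln(37/46.12) = -0.220329.
Then: 37 * -0.220329 = -8.152173.
y - mu = 37 - 46.12 = -9.12.
D = 2(-8.152173 - -9.12) = 1.935654, which rounds to 1.9357.

1.9357


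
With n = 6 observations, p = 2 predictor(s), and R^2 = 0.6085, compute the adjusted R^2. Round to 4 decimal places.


Adjusted R^2 = 1 - (1 - R^2) * (n-1)/(n-p-1).
(1 - R^2) = 0.3915.
(n-1)/(n-p-1) = 5/3.
(1 - R^2) * (n-1) = 0.3915 * 5 = 1.9575.
Divide by (n-p-1): 1.9575 / 3 = 0.6525.
Adj R^2 = 1 - 0.6525 = 0.3475.

0.3475


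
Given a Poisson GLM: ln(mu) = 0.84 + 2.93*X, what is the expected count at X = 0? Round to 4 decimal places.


Linear predictor: eta = 0.84 + (2.93)(0) = 0.8400.
Expected count: mu = exp(0.8400) = 2.3164.

2.3164


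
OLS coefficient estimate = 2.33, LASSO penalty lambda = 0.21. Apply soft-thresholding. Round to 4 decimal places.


|beta_OLS| = 2.33.
lambda = 0.21.
Since |beta| > lambda, coefficient = sign(beta)*(|beta| - lambda) = 2.1200.
Result = 2.1200.

2.1200


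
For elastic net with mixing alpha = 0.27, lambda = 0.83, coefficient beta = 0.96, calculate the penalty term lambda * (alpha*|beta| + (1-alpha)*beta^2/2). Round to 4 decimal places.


alpha * |beta| = 0.27 * 0.96 = 0.2592.
(1-alpha) * beta^2/2 = 0.73 * 0.9216/2 = 0.3364.
Total = 0.83 * (0.2592 + 0.3364) = 0.4943.

0.4943


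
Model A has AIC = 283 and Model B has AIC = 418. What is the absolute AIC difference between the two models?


|AIC_A - AIC_B| = |283 - 418| = 135.
Model A is preferred (lower AIC).

135


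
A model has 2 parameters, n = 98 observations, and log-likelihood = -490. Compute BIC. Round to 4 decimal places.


k * ln(n) = 2 * ln(98) = 2 * 4.584967 = 9.169934.
-2 * loglik = -2 * (-490) = 980.
BIC = 9.169934 + 980 = 989.169934, which rounds to 989.1699.

989.1699


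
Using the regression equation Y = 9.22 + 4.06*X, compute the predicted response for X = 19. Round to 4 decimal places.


Substitute X = 19 into the equation:
Y = 9.22 + 4.06 * 19 = 9.22 + 77.1400 = 86.3600.

86.3600


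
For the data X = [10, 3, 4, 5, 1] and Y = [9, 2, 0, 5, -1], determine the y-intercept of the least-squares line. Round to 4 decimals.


First find the slope: b1 = 1.1283.
Means: xbar = 4.6000, ybar = 3.0000.
b0 = ybar - b1 * xbar = 3.0000 - 1.1283 * 4.6000 = -2.1903.

-2.1903


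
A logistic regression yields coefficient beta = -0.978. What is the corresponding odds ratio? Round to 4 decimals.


The odds ratio is computed as:
OR = e^(-0.978) = 0.3761.

0.3761


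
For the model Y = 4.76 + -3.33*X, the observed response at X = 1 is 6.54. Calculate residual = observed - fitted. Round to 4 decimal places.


Compute yhat = 4.76 + (-3.33)(1) = 1.4300.
Residual = actual - predicted = 6.54 - 1.4300 = 5.1100.

5.1100


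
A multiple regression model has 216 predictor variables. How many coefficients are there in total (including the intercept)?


Total coefficients = number of predictors + 1 (for the intercept).
= 216 + 1 = 217.

217


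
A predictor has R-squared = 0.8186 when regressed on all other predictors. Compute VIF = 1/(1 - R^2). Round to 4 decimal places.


Denominator: 1 - 0.8186 = 0.1814.
VIF = 1 / 0.1814 = 5.5127.

5.5127


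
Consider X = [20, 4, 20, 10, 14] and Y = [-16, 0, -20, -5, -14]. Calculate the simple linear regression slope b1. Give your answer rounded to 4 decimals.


First compute the means: xbar = 13.6000, ybar = -11.0000.
Then S_xx = sum((xi - xbar)^2) = 187.2000.
S_xy = sum((xi - xbar)(yi - ybar)) = -218.0000.
b1 = S_xy / S_xx = -218.0000 / 187.2000 = -1.1645.

-1.1645


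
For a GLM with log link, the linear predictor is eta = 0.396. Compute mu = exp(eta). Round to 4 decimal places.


The inverse log link gives:
mu = exp(0.396) = 1.4859.

1.4859


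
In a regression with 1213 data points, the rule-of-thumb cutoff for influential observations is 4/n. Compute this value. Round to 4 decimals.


Using the rule of thumb:
Threshold = 4 / 1213 = 0.0033.

0.0033


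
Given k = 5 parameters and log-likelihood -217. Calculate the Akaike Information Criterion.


AIC = 2*5 - 2*(-217).
= 10 + 434 = 444.

444


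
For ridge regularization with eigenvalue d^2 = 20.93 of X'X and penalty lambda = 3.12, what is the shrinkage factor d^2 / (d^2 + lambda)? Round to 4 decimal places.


Denominator = d^2 + lambda = 20.93 + 3.12 = 24.0500.
Shrinkage = 20.93 / 24.0500 = 0.8703.

0.8703


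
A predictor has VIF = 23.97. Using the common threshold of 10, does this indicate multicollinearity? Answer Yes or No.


Compare VIF = 23.97 to the threshold of 10.
23.97 >= 10, so the answer is Yes.

Yes


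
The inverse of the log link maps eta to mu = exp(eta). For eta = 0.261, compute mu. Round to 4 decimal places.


Apply the inverse link:
mu = e^0.261 = 1.2982.

1.2982


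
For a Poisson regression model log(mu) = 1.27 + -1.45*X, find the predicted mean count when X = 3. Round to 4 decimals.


eta = 1.27 + -1.45 * 3 = -3.0800.
mu = exp(-3.0800) = 0.0460.

0.0460


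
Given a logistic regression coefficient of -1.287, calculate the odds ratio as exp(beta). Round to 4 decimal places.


exp(-1.287) = 0.2761.
So the odds ratio is 0.2761.

0.2761


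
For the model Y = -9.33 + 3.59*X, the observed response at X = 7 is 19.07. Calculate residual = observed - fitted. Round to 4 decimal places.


Compute yhat = -9.33 + (3.59)(7) = 15.8000.
Residual = actual - predicted = 19.07 - 15.8000 = 3.2700.

3.2700


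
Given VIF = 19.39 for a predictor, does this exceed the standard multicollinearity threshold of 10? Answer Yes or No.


The threshold is 10.
VIF = 19.39 is >= 10.
Multicollinearity indication: Yes.

Yes


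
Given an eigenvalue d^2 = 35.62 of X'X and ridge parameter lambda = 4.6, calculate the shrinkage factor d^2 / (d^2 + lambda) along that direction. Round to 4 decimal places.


d^2 + lambda = 35.62 + 4.6 = 40.2200.
Shrinkage factor = 35.62/40.2200 = 0.8856.

0.8856


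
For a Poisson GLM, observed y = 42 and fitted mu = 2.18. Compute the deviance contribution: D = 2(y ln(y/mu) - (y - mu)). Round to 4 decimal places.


First: ln(42/2.18) = 2.958345.
Then: 42 * 2.958345 = 124.250490.
y - mu = 42 - 2.18 = 39.82.
D = 2(124.250490 - 39.82) = 168.860980, which rounds to 168.8610.

168.8610


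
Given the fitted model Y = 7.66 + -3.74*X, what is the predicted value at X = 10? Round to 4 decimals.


Substitute X = 10 into the equation:
Y = 7.66 + -3.74 * 10 = 7.66 + -37.4000 = -29.7400.

-29.7400


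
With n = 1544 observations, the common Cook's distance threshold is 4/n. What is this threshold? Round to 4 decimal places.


Cook's distance cutoff = 4/n = 4/1544.
= 0.0026.

0.0026


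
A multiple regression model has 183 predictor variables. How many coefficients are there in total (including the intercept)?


Each predictor gets one coefficient, plus one intercept.
Total parameters = 183 + 1 = 184.

184


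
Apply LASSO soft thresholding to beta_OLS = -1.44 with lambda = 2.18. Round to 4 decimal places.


Absolute value: |-1.44| = 1.44.
Compare to lambda = 2.18.
Since |beta| <= lambda, the coefficient is set to 0.

0.0000


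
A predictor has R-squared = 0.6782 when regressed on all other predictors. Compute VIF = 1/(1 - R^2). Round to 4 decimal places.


Using VIF = 1/(1 - R^2_j):
1 - 0.6782 = 0.3218.
VIF = 3.1075.

3.1075


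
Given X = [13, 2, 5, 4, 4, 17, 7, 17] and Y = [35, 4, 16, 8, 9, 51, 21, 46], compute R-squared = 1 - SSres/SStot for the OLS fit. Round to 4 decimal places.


Fit the OLS line: b0 = -1.5527, b1 = 2.9337.
SSres = 33.7222.
SStot = 2287.5000.
R^2 = 1 - 33.7222/2287.5000 = 0.9853.

0.9853


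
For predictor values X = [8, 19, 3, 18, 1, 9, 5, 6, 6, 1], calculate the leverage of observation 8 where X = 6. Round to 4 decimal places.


Compute xbar = 7.6000 with n = 10 observations.
SXX = 360.4000.
Leverage = 1/10 + (6 - 7.6000)^2/360.4000 = 0.1071.

0.1071


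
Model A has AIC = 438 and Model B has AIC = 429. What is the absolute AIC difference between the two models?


|AIC_A - AIC_B| = |438 - 429| = 9.
Model B is preferred (lower AIC).

9


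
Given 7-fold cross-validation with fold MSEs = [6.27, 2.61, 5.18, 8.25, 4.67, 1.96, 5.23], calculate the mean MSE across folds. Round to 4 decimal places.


Sum of fold MSEs = 34.1700.
Average = 34.1700 / 7 = 4.8814.

4.8814


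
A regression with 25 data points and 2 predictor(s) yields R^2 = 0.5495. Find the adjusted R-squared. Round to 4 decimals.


Plug in: Adj R^2 = 1 - (1 - 0.5495) * 24/22.
= 1 - 0.4505 * 24/22
= 1 - 10.8120 / 22
= 1 - 0.4915 = 0.5085.

0.5085


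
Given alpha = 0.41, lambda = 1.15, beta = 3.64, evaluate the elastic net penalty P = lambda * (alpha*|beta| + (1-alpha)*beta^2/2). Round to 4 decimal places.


Compute:
L1 = 0.41 * 3.64 = 1.4924.
L2 = 0.59 * 3.64^2 / 2 = 3.9086.
Penalty = 1.15 * (1.4924 + 3.9086) = 6.2112.

6.2112


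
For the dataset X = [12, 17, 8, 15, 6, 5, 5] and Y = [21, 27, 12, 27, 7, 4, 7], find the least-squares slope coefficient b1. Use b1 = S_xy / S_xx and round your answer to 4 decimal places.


The sample means are xbar = 9.7143 and ybar = 15.0000.
Compute S_xx = 147.4286 and S_xy = 289.0000.
Slope b1 = S_xy / S_xx = 289.0000 / 147.4286 = 1.9603.

1.9603


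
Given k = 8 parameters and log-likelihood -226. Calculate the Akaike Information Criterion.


AIC = 2*8 - 2*(-226).
= 16 + 452 = 468.

468


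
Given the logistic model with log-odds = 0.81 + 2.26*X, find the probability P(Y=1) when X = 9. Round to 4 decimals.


Compute z = 0.81 + (2.26)(9) = 21.1500.
exp(-z) = 0.0000.
P = 1/(1 + 0.0000) = 1.0000.

1.0000


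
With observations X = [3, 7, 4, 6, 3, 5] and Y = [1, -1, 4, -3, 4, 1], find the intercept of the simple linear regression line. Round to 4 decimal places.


Compute b1 = -1.2750 from the OLS formula.
With xbar = 4.6667 and ybar = 1.0000, the intercept is:
b0 = 1.0000 - -1.2750 * 4.6667 = 6.9500.

6.9500


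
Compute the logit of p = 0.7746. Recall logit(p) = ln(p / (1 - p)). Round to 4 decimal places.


1 - p = 0.2254.
p/(1-p) = 3.4366.
logit = ln(3.4366) = 1.2345.

1.2345


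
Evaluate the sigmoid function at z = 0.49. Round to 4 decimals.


exp(-0.4900) = 0.6126.
1 + exp(-z) = 1.6126.
sigmoid = 1/1.6126 = 0.6201.

0.6201


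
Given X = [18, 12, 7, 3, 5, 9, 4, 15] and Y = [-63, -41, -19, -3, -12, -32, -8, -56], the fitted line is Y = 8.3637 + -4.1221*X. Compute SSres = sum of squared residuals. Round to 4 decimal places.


For each point, residual = actual - predicted.
Residuals: [2.8341, 0.1015, 1.4910, 1.0026, 0.2468, -3.2648, 0.1247, -2.5322].
Sum of squared residuals = 28.4181.

28.4181
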